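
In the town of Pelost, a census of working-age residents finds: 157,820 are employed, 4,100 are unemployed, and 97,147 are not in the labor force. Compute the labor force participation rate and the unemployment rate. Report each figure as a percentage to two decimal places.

Labor force participation rate ≈ 62.50%; unemployment rate ≈ 2.53%.

Labor force = employed + unemployed = 157,820 + 4,100 = 161,920.
Working-age population = 161,920 + 97,147 = 259,067.
Unemployment rate = 4,100 / 161,920 = 2.53%.
Labor force participation rate = 161,920 / 259,067 = 62.50%.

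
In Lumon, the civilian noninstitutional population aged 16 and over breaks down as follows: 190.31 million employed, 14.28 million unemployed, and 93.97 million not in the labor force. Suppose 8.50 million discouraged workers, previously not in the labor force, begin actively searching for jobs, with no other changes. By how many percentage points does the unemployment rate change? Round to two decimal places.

The unemployment rate changes by +3.71 percentage points.

Initially, labor force = 190.31 + 14.28 = 204.59 million, so u = 14.28/204.59 = 6.98%.
After the change, unemployed and labor force both rise by 8.50 → E = 190.31, U = 22.78, labor force = 213.09 million.
New unemployment rate = 22.78 / 213.09 = 10.69%.
Change = 10.69% − 6.98% = +3.71 percentage points.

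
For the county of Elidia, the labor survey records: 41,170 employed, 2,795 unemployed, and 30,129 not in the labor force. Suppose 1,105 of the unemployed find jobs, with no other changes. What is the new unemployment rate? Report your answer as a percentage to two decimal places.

Initially, labor force = 41,170 + 2,795 = 43,965, so u = 2,795/43,965 = 6.36%.
After the change, unemployed falls and employed rises by 1,105; labor force unchanged → E = 42,275, U = 1,690, labor force = 43,965.
New unemployment rate = 1,690 / 43,965 = 3.84%.

New unemployment rate ≈ 3.84%.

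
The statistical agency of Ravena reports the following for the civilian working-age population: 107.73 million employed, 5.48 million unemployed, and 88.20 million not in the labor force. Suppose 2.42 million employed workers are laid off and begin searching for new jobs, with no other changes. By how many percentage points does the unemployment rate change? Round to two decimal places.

Initially, labor force = 107.73 + 5.48 = 113.21 million, so u = 5.48/113.21 = 4.84%.
After the change, employed falls and unemployed rises by 2.42; labor force unchanged → E = 105.31, U = 7.90, labor force = 113.21 million.
New unemployment rate = 7.90 / 113.21 = 6.98%.
Change = 6.98% − 4.84% = +2.14 percentage points.

The unemployment rate changes by +2.14 percentage points.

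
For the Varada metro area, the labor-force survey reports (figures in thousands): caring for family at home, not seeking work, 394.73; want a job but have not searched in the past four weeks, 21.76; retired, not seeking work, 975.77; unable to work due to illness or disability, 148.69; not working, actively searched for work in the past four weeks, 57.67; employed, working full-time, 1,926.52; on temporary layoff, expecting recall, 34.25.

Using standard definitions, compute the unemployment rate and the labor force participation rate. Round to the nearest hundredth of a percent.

Employed = 1,926.52 thousand.
Unemployed = 57.67 + 34.25 = 91.92 thousand (jobless and actively searching, or on temporary layoff).
Labor force = 1,926.52 + 91.92 = 2,018.44 thousand.
Not in labor force = 394.73 + 21.76 + 975.77 + 148.69 = 1,540.95 thousand (those not working and not actively searching are outside the labor force — including those who want a job but have given up searching).
Civilian working-age population = 2,018.44 + 1,540.95 = 3,559.39 thousand.
Unemployment rate = 91.92 / 2,018.44 = 4.55%.
Labor force participation rate = 2,018.44 / 3,559.39 = 56.71%.

Unemployment rate ≈ 4.55%; labor force participation rate ≈ 56.71%.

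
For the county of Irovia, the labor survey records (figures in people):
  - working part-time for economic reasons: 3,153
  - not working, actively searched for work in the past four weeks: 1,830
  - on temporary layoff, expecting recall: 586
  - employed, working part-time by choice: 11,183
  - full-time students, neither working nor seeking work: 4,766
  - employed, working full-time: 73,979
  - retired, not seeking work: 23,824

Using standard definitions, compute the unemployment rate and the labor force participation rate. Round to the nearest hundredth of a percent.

Unemployment rate ≈ 2.66%; labor force participation rate ≈ 76.04%.

Employed = 3,153 + 11,183 + 73,979 = 88,315 (anyone who worked, including part-time for economic reasons, counts as employed).
Unemployed = 1,830 + 586 = 2,416 (jobless and actively searching, or on temporary layoff).
Labor force = 88,315 + 2,416 = 90,731.
Not in labor force = 4,766 + 23,824 = 28,590 (those not working and not actively searching are outside the labor force).
Civilian working-age population = 90,731 + 28,590 = 119,321.
Unemployment rate = 2,416 / 90,731 = 2.66%.
Labor force participation rate = 90,731 / 119,321 = 76.04%.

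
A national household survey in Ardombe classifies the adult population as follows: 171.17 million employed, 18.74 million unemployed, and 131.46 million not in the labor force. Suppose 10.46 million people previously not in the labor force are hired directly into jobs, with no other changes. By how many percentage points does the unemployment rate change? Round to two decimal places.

Initially, labor force = 171.17 + 18.74 = 189.91 million, so u = 18.74/189.91 = 9.87%.
After the change, employed and labor force both rise by 10.46; unemployed unchanged → E = 181.63, U = 18.74, labor force = 200.37 million.
New unemployment rate = 18.74 / 200.37 = 9.35%.
Change = 9.35% − 9.87% = −0.52 percentage points.

The unemployment rate changes by −0.52 percentage points.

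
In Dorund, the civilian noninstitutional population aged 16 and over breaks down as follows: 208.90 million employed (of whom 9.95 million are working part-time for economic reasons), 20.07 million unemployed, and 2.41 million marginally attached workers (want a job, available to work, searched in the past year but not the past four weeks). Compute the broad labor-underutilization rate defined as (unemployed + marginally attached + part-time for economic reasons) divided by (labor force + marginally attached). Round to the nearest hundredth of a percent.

Labor force = 208.90 + 20.07 = 228.97 million.
Numerator = 20.07 + 2.41 + 9.95 = 32.43 million.
Denominator = 228.97 + 2.41 = 231.38 million.
Broad rate = 32.43 / 231.38 = 14.02%.

Broad underutilization rate ≈ 14.02%.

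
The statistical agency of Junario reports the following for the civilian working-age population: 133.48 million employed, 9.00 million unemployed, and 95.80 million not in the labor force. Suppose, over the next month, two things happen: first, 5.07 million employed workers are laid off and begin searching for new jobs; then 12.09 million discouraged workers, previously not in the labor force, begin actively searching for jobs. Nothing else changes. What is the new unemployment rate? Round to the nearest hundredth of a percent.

Initially, labor force = 133.48 + 9.00 = 142.48 million, so u = 9.00/142.48 = 6.32%.
After the first change, employed falls and unemployed rises by 5.07; labor force unchanged → E = 128.41, U = 14.07, labor force = 142.48 million.
After the second change, unemployed and labor force both rise by 12.09 → E = 128.41, U = 26.16, labor force = 154.57 million.
New unemployment rate = 26.16 / 154.57 = 16.92%.

New unemployment rate ≈ 16.92%.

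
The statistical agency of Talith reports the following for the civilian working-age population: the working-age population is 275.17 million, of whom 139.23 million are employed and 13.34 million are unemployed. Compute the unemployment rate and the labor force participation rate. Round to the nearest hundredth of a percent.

Unemployment rate ≈ 8.74%; labor force participation rate ≈ 55.45%.

Labor force = employed + unemployed = 139.23 + 13.34 = 152.57 million.
Unemployment rate = 13.34 / 152.57 = 8.74%.
Labor force participation rate = 152.57 / 275.17 = 55.45%.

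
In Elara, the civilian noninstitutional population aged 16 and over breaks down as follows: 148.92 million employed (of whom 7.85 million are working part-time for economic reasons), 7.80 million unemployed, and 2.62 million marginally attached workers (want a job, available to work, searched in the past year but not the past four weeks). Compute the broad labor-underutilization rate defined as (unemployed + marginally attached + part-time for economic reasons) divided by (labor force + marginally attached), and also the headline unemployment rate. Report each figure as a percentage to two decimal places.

Labor force = 148.92 + 7.80 = 156.72 million.
Numerator = 7.80 + 2.62 + 7.85 = 18.27 million.
Denominator = 156.72 + 2.62 = 159.34 million.
Broad rate = 18.27 / 159.34 = 11.47%.
Headline unemployment rate = 7.80 / 156.72 = 4.98%.

Broad underutilization rate ≈ 11.47%; headline unemployment rate ≈ 4.98%.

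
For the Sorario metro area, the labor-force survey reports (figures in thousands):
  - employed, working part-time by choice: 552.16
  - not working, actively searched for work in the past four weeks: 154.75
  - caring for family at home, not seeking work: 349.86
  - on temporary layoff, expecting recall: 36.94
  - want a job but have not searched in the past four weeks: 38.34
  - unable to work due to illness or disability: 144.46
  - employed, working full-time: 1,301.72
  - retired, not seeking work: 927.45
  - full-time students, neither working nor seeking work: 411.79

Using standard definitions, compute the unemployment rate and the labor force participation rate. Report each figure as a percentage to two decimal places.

Unemployment rate ≈ 9.37%; labor force participation rate ≈ 52.22%.

Employed = 552.16 + 1,301.72 = 1,853.88 thousand.
Unemployed = 154.75 + 36.94 = 191.69 thousand (jobless and actively searching, or on temporary layoff).
Labor force = 1,853.88 + 191.69 = 2,045.57 thousand.
Not in labor force = 349.86 + 38.34 + 144.46 + 927.45 + 411.79 = 1,871.90 thousand (those not working and not actively searching are outside the labor force — including those who want a job but have given up searching).
Civilian working-age population = 2,045.57 + 1,871.90 = 3,917.47 thousand.
Unemployment rate = 191.69 / 2,045.57 = 9.37%.
Labor force participation rate = 2,045.57 / 3,917.47 = 52.22%.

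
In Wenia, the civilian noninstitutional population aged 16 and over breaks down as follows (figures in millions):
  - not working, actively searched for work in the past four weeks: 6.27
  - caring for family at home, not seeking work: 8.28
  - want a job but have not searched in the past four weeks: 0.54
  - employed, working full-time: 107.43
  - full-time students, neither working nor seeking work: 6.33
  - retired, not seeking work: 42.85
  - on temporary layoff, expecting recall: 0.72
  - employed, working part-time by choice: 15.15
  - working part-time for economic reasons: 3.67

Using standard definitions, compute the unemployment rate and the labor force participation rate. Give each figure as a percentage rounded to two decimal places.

Employed = 107.43 + 15.15 + 3.67 = 126.25 million (anyone who worked, including part-time for economic reasons, counts as employed).
Unemployed = 6.27 + 0.72 = 6.99 million (jobless and actively searching, or on temporary layoff).
Labor force = 126.25 + 6.99 = 133.24 million.
Not in labor force = 8.28 + 0.54 + 6.33 + 42.85 = 58.00 million (those not working and not actively searching are outside the labor force — including those who want a job but have given up searching).
Civilian working-age population = 133.24 + 58.00 = 191.24 million.
Unemployment rate = 6.99 / 133.24 = 5.25%.
Labor force participation rate = 133.24 / 191.24 = 69.67%.

Unemployment rate ≈ 5.25%; labor force participation rate ≈ 69.67%.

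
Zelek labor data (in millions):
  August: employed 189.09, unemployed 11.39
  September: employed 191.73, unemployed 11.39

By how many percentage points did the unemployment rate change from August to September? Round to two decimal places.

The unemployment rate changed by −0.07 percentage points.

August: labor force = 189.09 + 11.39 = 200.48; u = 11.39/200.48 = 5.68%.
September: labor force = 191.73 + 11.39 = 203.12; u = 11.39/203.12 = 5.61%.
Change = 5.61% − 5.68% = −0.07 pp.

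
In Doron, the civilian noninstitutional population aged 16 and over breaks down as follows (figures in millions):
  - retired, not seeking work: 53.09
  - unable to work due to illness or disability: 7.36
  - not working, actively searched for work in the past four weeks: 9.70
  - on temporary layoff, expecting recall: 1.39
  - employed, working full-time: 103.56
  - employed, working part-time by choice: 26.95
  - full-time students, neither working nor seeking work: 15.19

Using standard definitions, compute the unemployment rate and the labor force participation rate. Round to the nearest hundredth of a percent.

Employed = 103.56 + 26.95 = 130.51 million.
Unemployed = 9.70 + 1.39 = 11.09 million (jobless and actively searching, or on temporary layoff).
Labor force = 130.51 + 11.09 = 141.60 million.
Not in labor force = 53.09 + 7.36 + 15.19 = 75.64 million (those not working and not actively searching are outside the labor force).
Civilian working-age population = 141.60 + 75.64 = 217.24 million.
Unemployment rate = 11.09 / 141.60 = 7.83%.
Labor force participation rate = 141.60 / 217.24 = 65.18%.

Unemployment rate ≈ 7.83%; labor force participation rate ≈ 65.18%.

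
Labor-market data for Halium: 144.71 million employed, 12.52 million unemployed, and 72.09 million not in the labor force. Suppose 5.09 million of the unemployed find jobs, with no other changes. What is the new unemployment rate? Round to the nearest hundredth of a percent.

New unemployment rate ≈ 4.73%.

Initially, labor force = 144.71 + 12.52 = 157.23 million, so u = 12.52/157.23 = 7.96%.
After the change, unemployed falls and employed rises by 5.09; labor force unchanged → E = 149.80, U = 7.43, labor force = 157.23 million.
New unemployment rate = 7.43 / 157.23 = 4.73%.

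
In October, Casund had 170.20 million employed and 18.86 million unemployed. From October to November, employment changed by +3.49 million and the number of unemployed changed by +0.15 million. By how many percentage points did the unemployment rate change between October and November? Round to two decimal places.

October: labor force = 170.20 + 18.86 = 189.06; u = 18.86/189.06 = 9.98%.
November: labor force = 173.69 + 19.01 = 192.70; u = 19.01/192.70 = 9.87%.
Change = 9.87% − 9.98% = −0.11 pp.

The unemployment rate changed by −0.11 percentage points.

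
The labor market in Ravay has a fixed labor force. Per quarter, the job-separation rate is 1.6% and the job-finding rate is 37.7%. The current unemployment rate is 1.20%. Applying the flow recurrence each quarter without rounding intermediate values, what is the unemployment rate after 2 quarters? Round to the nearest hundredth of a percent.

Unemployment rate after two quarters ≈ 3.01%.

With a fixed labor force, u_{t+1} = u_t + s·(1−u_t) − f·u_t = u_t·(1−s−f) + s.
Here 1−s−f = 0.607 and s = 0.016.
u_1 = 0.012000 × 0.607 + 0.016 = 0.023284.
u_2 = 0.023284 × 0.607 + 0.016 = 0.030133.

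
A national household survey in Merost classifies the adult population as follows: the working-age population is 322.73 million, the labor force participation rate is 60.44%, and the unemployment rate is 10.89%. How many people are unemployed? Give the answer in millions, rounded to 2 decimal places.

Labor force = 0.6044 × 322.73 = 195.06 million.
Unemployed = 0.1089 × 195.06 ≈ 21.24 million.

About 21.24 million are unemployed.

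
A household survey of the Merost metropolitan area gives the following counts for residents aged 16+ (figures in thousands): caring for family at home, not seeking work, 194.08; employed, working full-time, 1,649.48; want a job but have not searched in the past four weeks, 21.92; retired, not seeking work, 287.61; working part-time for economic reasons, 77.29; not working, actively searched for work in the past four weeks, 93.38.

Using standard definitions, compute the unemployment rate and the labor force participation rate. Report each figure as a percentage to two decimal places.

Employed = 1,649.48 + 77.29 = 1,726.77 thousand (anyone who worked, including part-time for economic reasons, counts as employed).
Unemployed = 93.38 thousand.
Labor force = 1,726.77 + 93.38 = 1,820.15 thousand.
Not in labor force = 194.08 + 21.92 + 287.61 = 503.61 thousand (those not working and not actively searching are outside the labor force — including those who want a job but have given up searching).
Civilian working-age population = 1,820.15 + 503.61 = 2,323.76 thousand.
Unemployment rate = 93.38 / 1,820.15 = 5.13%.
Labor force participation rate = 1,820.15 / 2,323.76 = 78.33%.

Unemployment rate ≈ 5.13%; labor force participation rate ≈ 78.33%.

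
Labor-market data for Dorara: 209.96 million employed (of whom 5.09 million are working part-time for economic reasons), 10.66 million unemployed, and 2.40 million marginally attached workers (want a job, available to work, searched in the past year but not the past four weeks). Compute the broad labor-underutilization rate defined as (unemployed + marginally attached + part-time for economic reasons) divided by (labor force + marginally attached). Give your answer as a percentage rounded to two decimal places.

Broad underutilization rate ≈ 8.14%.

Labor force = 209.96 + 10.66 = 220.62 million.
Numerator = 10.66 + 2.40 + 5.09 = 18.15 million.
Denominator = 220.62 + 2.40 = 223.02 million.
Broad rate = 18.15 / 223.02 = 8.14%.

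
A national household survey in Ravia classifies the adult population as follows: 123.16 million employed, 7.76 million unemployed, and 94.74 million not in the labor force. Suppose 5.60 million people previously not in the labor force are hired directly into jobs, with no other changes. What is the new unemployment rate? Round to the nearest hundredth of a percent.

Initially, labor force = 123.16 + 7.76 = 130.92 million, so u = 7.76/130.92 = 5.93%.
After the change, employed and labor force both rise by 5.60; unemployed unchanged → E = 128.76, U = 7.76, labor force = 136.52 million.
New unemployment rate = 7.76 / 136.52 = 5.68%.

New unemployment rate ≈ 5.68%.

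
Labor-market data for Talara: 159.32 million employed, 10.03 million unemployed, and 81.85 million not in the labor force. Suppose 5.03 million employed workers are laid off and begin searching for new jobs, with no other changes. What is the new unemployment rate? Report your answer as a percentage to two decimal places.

New unemployment rate ≈ 8.89%.

Initially, labor force = 159.32 + 10.03 = 169.35 million, so u = 10.03/169.35 = 5.92%.
After the change, employed falls and unemployed rises by 5.03; labor force unchanged → E = 154.29, U = 15.06, labor force = 169.35 million.
New unemployment rate = 15.06 / 169.35 = 8.89%.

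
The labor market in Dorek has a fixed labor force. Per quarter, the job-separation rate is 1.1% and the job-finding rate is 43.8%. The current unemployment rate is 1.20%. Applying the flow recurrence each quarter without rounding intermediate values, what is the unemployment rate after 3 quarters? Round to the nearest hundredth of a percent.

Unemployment rate after three quarters ≈ 2.24%.

With a fixed labor force, u_{t+1} = u_t + s·(1−u_t) − f·u_t = u_t·(1−s−f) + s.
Here 1−s−f = 0.551 and s = 0.011.
u_1 = 0.012000 × 0.551 + 0.011 = 0.017612.
u_2 = 0.017612 × 0.551 + 0.011 = 0.020704.
u_3 = 0.020704 × 0.551 + 0.011 = 0.022408.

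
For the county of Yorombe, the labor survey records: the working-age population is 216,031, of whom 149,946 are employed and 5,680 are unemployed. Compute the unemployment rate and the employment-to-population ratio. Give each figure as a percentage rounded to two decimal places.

Labor force = employed + unemployed = 149,946 + 5,680 = 155,626.
Unemployment rate = 5,680 / 155,626 = 3.65%.
Employment-population ratio = 149,946 / 216,031 = 69.41%.

Unemployment rate ≈ 3.65%; employment-population ratio ≈ 69.41%.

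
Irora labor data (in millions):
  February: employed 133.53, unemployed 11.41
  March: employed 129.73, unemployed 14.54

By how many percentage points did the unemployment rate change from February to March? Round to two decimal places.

February: labor force = 133.53 + 11.41 = 144.94; u = 11.41/144.94 = 7.87%.
March: labor force = 129.73 + 14.54 = 144.27; u = 14.54/144.27 = 10.08%.
Change = 10.08% − 7.87% = +2.21 pp.

The unemployment rate changed by +2.21 percentage points.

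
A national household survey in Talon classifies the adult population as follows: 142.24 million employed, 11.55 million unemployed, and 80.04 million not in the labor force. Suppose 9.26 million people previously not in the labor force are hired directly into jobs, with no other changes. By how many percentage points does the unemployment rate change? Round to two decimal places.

The unemployment rate changes by −0.43 percentage points.

Initially, labor force = 142.24 + 11.55 = 153.79 million, so u = 11.55/153.79 = 7.51%.
After the change, employed and labor force both rise by 9.26; unemployed unchanged → E = 151.50, U = 11.55, labor force = 163.05 million.
New unemployment rate = 11.55 / 163.05 = 7.08%.
Change = 7.08% − 7.51% = −0.43 percentage points.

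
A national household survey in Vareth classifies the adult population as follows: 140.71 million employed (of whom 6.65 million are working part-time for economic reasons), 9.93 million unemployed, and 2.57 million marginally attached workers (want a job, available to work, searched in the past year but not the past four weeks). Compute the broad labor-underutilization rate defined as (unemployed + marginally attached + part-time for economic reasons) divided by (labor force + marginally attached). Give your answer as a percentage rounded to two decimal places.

Labor force = 140.71 + 9.93 = 150.64 million.
Numerator = 9.93 + 2.57 + 6.65 = 19.15 million.
Denominator = 150.64 + 2.57 = 153.21 million.
Broad rate = 19.15 / 153.21 = 12.50%.

Broad underutilization rate ≈ 12.50%.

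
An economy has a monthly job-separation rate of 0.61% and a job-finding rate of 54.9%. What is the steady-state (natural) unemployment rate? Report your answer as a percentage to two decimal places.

At steady state the flows balance: s·E = f·U, so U/(E+U) = s/(s+f).
u* = 0.61 / (0.61 + 54.9) = 0.61 / 55.51 = 1.10%.

Steady-state unemployment rate ≈ 1.10%.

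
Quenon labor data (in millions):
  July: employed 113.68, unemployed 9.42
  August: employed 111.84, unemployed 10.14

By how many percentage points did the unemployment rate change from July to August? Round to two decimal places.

July: labor force = 113.68 + 9.42 = 123.10; u = 9.42/123.10 = 7.65%.
August: labor force = 111.84 + 10.14 = 121.98; u = 10.14/121.98 = 8.31%.
Change = 8.31% − 7.65% = +0.66 pp.

The unemployment rate changed by +0.66 percentage points.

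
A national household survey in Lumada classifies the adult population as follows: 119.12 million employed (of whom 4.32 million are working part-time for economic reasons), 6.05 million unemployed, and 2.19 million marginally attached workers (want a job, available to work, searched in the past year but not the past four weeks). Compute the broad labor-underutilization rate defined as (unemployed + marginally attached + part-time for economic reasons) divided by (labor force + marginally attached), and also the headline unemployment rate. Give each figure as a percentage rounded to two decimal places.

Labor force = 119.12 + 6.05 = 125.17 million.
Numerator = 6.05 + 2.19 + 4.32 = 12.56 million.
Denominator = 125.17 + 2.19 = 127.36 million.
Broad rate = 12.56 / 127.36 = 9.86%.
Headline unemployment rate = 6.05 / 125.17 = 4.83%.

Broad underutilization rate ≈ 9.86%; headline unemployment rate ≈ 4.83%.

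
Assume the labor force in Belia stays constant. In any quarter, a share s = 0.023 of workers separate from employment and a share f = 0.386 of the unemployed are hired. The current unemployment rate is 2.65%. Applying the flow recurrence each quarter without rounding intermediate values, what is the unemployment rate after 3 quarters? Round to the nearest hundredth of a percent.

Unemployment rate after three quarters ≈ 5.01%.

With a fixed labor force, u_{t+1} = u_t + s·(1−u_t) − f·u_t = u_t·(1−s−f) + s.
Here 1−s−f = 0.591 and s = 0.023.
u_1 = 0.026500 × 0.591 + 0.023 = 0.038662.
u_2 = 0.038662 × 0.591 + 0.023 = 0.045849.
u_3 = 0.045849 × 0.591 + 0.023 = 0.050097.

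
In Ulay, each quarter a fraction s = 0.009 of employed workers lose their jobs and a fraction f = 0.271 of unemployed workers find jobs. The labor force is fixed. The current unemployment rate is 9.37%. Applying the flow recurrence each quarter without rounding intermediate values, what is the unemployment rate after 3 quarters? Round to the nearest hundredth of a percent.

With a fixed labor force, u_{t+1} = u_t + s·(1−u_t) − f·u_t = u_t·(1−s−f) + s.
Here 1−s−f = 0.720 and s = 0.009.
u_1 = 0.093700 × 0.720 + 0.009 = 0.076464.
u_2 = 0.076464 × 0.720 + 0.009 = 0.064054.
u_3 = 0.064054 × 0.720 + 0.009 = 0.055119.

Unemployment rate after three quarters ≈ 5.51%.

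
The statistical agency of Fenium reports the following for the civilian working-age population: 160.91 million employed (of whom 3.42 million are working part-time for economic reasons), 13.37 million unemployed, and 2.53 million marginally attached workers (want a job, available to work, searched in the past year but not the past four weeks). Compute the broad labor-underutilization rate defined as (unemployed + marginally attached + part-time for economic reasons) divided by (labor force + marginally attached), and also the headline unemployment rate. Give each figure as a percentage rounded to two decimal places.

Broad underutilization rate ≈ 10.93%; headline unemployment rate ≈ 7.67%.

Labor force = 160.91 + 13.37 = 174.28 million.
Numerator = 13.37 + 2.53 + 3.42 = 19.32 million.
Denominator = 174.28 + 2.53 = 176.81 million.
Broad rate = 19.32 / 176.81 = 10.93%.
Headline unemployment rate = 13.37 / 174.28 = 7.67%.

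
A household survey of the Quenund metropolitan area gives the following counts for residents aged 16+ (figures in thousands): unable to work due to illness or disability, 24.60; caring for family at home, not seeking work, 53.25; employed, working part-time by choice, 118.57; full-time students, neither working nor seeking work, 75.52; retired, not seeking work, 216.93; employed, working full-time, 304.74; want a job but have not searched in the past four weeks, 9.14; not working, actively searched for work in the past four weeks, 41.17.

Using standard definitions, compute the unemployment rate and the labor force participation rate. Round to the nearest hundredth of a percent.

Unemployment rate ≈ 8.86%; labor force participation rate ≈ 55.04%.

Employed = 118.57 + 304.74 = 423.31 thousand.
Unemployed = 41.17 thousand.
Labor force = 423.31 + 41.17 = 464.48 thousand.
Not in labor force = 24.60 + 53.25 + 75.52 + 216.93 + 9.14 = 379.44 thousand (those not working and not actively searching are outside the labor force — including those who want a job but have given up searching).
Civilian working-age population = 464.48 + 379.44 = 843.92 thousand.
Unemployment rate = 41.17 / 464.48 = 8.86%.
Labor force participation rate = 464.48 / 843.92 = 55.04%.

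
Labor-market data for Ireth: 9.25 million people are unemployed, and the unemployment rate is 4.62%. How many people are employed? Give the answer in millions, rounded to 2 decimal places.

Labor force = U / u = 9.25 / 0.0462 ≈ 200.22 million.
Employed = labor force − unemployed = 200.22 − 9.25 = 190.97 million.

About 190.97 million are employed.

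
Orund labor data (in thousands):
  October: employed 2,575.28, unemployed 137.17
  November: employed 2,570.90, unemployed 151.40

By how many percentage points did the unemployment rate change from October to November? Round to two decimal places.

The unemployment rate changed by +0.50 percentage points.

October: labor force = 2,575.28 + 137.17 = 2,712.45; u = 137.17/2,712.45 = 5.06%.
November: labor force = 2,570.90 + 151.40 = 2,722.30; u = 151.40/2,722.30 = 5.56%.
Change = 5.56% − 5.06% = +0.50 pp.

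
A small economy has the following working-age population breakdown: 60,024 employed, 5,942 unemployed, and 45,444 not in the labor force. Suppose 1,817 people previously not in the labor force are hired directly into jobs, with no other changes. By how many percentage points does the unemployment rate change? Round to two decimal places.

Initially, labor force = 60,024 + 5,942 = 65,966, so u = 5,942/65,966 = 9.01%.
After the change, employed and labor force both rise by 1,817; unemployed unchanged → E = 61,841, U = 5,942, labor force = 67,783.
New unemployment rate = 5,942 / 67,783 = 8.77%.
Change = 8.77% − 9.01% = −0.24 percentage points.

The unemployment rate changes by −0.24 percentage points.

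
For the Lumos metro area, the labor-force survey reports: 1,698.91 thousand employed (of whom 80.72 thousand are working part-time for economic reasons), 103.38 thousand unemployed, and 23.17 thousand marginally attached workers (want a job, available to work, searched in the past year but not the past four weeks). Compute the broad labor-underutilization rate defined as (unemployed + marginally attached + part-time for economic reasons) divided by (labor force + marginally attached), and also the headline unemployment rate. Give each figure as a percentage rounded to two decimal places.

Labor force = 1,698.91 + 103.38 = 1,802.29 thousand.
Numerator = 103.38 + 23.17 + 80.72 = 207.27 thousand.
Denominator = 1,802.29 + 23.17 = 1,825.46 thousand.
Broad rate = 207.27 / 1,825.46 = 11.35%.
Headline unemployment rate = 103.38 / 1,802.29 = 5.74%.

Broad underutilization rate ≈ 11.35%; headline unemployment rate ≈ 5.74%.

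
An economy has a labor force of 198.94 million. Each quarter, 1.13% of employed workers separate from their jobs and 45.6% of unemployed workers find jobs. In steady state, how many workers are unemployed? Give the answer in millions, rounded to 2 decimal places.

Steady-state unemployment rate u* = s/(s+f) = 1.13/(1.13+45.6) = 0.024181.
Unemployed = u* × labor force = 0.024181 × 198.94 ≈ 4.81 million.

About 4.81 million are unemployed in steady state.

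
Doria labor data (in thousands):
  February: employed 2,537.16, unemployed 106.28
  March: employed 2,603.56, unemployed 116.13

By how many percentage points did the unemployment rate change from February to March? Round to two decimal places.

February: labor force = 2,537.16 + 106.28 = 2,643.44; u = 106.28/2,643.44 = 4.02%.
March: labor force = 2,603.56 + 116.13 = 2,719.69; u = 116.13/2,719.69 = 4.27%.
Change = 4.27% − 4.02% = +0.25 pp.

The unemployment rate changed by +0.25 percentage points.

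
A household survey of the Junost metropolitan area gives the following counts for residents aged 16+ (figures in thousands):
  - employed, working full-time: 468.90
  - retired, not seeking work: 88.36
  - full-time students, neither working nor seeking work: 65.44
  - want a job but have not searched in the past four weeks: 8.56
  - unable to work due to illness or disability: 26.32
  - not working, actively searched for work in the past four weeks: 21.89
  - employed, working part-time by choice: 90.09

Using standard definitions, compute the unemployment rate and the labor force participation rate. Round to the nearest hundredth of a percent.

Employed = 468.90 + 90.09 = 558.99 thousand.
Unemployed = 21.89 thousand.
Labor force = 558.99 + 21.89 = 580.88 thousand.
Not in labor force = 88.36 + 65.44 + 8.56 + 26.32 = 188.68 thousand (those not working and not actively searching are outside the labor force — including those who want a job but have given up searching).
Civilian working-age population = 580.88 + 188.68 = 769.56 thousand.
Unemployment rate = 21.89 / 580.88 = 3.77%.
Labor force participation rate = 580.88 / 769.56 = 75.48%.

Unemployment rate ≈ 3.77%; labor force participation rate ≈ 75.48%.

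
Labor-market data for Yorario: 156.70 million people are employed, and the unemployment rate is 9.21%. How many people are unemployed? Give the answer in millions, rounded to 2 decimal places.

Let U be the number unemployed. The labor force is E + U, and U/(E+U) = 0.0921.
So U = 0.0921 × 156.70 / (1 − 0.0921) = 14.4321 / 0.9079 ≈ 15.90 million.

About 15.90 million are unemployed.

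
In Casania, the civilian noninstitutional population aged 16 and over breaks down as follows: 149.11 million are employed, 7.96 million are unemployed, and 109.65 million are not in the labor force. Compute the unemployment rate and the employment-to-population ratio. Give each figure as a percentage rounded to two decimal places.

Unemployment rate ≈ 5.07%; employment-population ratio ≈ 55.91%.

Labor force = employed + unemployed = 149.11 + 7.96 = 157.07 million.
Working-age population = 157.07 + 109.65 = 266.72 million.
Unemployment rate = 7.96 / 157.07 = 5.07%.
Employment-population ratio = 149.11 / 266.72 = 55.91%.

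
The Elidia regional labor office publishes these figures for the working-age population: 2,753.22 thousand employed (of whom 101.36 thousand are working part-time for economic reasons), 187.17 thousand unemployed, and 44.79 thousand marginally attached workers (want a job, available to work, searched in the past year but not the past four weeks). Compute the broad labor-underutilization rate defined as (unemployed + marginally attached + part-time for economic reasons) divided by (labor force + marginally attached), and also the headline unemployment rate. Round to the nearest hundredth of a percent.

Labor force = 2,753.22 + 187.17 = 2,940.39 thousand.
Numerator = 187.17 + 44.79 + 101.36 = 333.32 thousand.
Denominator = 2,940.39 + 44.79 = 2,985.18 thousand.
Broad rate = 333.32 / 2,985.18 = 11.17%.
Headline unemployment rate = 187.17 / 2,940.39 = 6.37%.

Broad underutilization rate ≈ 11.17%; headline unemployment rate ≈ 6.37%.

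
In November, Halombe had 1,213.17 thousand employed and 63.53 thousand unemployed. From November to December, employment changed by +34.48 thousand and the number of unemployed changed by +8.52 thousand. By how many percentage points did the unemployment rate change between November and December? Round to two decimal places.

The unemployment rate changed by +0.48 percentage points.

November: labor force = 1,213.17 + 63.53 = 1,276.70; u = 63.53/1,276.70 = 4.98%.
December: labor force = 1,247.65 + 72.05 = 1,319.70; u = 72.05/1,319.70 = 5.46%.
Change = 5.46% − 4.98% = +0.48 pp.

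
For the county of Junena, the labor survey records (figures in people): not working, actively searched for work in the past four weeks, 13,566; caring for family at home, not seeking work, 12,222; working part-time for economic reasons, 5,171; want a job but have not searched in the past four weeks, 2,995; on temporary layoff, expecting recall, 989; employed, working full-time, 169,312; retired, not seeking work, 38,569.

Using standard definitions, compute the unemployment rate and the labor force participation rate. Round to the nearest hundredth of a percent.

Unemployment rate ≈ 7.70%; labor force participation rate ≈ 77.85%.

Employed = 5,171 + 169,312 = 174,483 (anyone who worked, including part-time for economic reasons, counts as employed).
Unemployed = 13,566 + 989 = 14,555 (jobless and actively searching, or on temporary layoff).
Labor force = 174,483 + 14,555 = 189,038.
Not in labor force = 12,222 + 2,995 + 38,569 = 53,786 (those not working and not actively searching are outside the labor force — including those who want a job but have given up searching).
Civilian working-age population = 189,038 + 53,786 = 242,824.
Unemployment rate = 14,555 / 189,038 = 7.70%.
Labor force participation rate = 189,038 / 242,824 = 77.85%.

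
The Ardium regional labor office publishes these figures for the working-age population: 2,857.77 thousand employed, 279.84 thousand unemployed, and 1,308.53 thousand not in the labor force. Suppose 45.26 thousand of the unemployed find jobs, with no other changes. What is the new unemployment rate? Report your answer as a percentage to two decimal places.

Initially, labor force = 2,857.77 + 279.84 = 3,137.61 thousand, so u = 279.84/3,137.61 = 8.92%.
After the change, unemployed falls and employed rises by 45.26; labor force unchanged → E = 2,903.03, U = 234.58, labor force = 3,137.61 thousand.
New unemployment rate = 234.58 / 3,137.61 = 7.48%.

New unemployment rate ≈ 7.48%.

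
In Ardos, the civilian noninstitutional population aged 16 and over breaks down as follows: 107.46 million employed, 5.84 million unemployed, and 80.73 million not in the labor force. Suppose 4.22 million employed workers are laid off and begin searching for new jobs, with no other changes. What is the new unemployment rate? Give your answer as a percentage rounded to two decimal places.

Initially, labor force = 107.46 + 5.84 = 113.30 million, so u = 5.84/113.30 = 5.15%.
After the change, employed falls and unemployed rises by 4.22; labor force unchanged → E = 103.24, U = 10.06, labor force = 113.30 million.
New unemployment rate = 10.06 / 113.30 = 8.88%.

New unemployment rate ≈ 8.88%.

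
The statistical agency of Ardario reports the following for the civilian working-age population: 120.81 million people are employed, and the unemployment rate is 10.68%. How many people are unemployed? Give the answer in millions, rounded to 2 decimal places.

About 14.45 million are unemployed.

Let U be the number unemployed. The labor force is E + U, and U/(E+U) = 0.1068.
So U = 0.1068 × 120.81 / (1 − 0.1068) = 12.9025 / 0.8932 ≈ 14.45 million.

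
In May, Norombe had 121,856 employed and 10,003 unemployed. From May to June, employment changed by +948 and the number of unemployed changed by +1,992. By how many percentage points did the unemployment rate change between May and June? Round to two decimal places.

The unemployment rate changed by +1.31 percentage points.

May: labor force = 121,856 + 10,003 = 131,859; u = 10,003/131,859 = 7.59%.
June: labor force = 122,804 + 11,995 = 134,799; u = 11,995/134,799 = 8.90%.
Change = 8.90% − 7.59% = +1.31 pp.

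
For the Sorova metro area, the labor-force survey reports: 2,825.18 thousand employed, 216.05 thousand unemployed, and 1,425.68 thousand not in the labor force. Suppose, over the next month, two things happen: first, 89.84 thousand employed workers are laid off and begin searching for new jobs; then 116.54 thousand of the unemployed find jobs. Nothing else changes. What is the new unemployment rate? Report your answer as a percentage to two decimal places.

New unemployment rate ≈ 6.23%.

Initially, labor force = 2,825.18 + 216.05 = 3,041.23 thousand, so u = 216.05/3,041.23 = 7.10%.
After the first change, employed falls and unemployed rises by 89.84; labor force unchanged → E = 2,735.34, U = 305.89, labor force = 3,041.23 thousand.
After the second change, unemployed falls and employed rises by 116.54; labor force unchanged → E = 2,851.88, U = 189.35, labor force = 3,041.23 thousand.
New unemployment rate = 189.35 / 3,041.23 = 6.23%.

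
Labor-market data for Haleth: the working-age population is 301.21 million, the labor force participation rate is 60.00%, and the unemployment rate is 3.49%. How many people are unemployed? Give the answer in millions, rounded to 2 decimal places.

About 6.31 million are unemployed.

Labor force = 0.6000 × 301.21 = 180.73 million.
Unemployed = 0.0349 × 180.73 ≈ 6.31 million.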